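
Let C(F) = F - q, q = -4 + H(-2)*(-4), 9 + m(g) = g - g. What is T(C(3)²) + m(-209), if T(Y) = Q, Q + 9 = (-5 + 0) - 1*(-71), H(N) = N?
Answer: 48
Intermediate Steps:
m(g) = -9 (m(g) = -9 + (g - g) = -9 + 0 = -9)
q = 4 (q = -4 - 2*(-4) = -4 + 8 = 4)
C(F) = -4 + F (C(F) = F - 1*4 = F - 4 = -4 + F)
Q = 57 (Q = -9 + ((-5 + 0) - 1*(-71)) = -9 + (-5 + 71) = -9 + 66 = 57)
T(Y) = 57
T(C(3)²) + m(-209) = 57 - 9 = 48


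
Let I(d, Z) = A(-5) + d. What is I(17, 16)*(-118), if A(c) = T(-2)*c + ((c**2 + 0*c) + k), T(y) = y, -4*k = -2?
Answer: -6195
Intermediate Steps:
k = 1/2 (k = -1/4*(-2) = 1/2 ≈ 0.50000)
A(c) = 1/2 + c**2 - 2*c (A(c) = -2*c + ((c**2 + 0*c) + 1/2) = -2*c + ((c**2 + 0) + 1/2) = -2*c + (c**2 + 1/2) = -2*c + (1/2 + c**2) = 1/2 + c**2 - 2*c)
I(d, Z) = 71/2 + d (I(d, Z) = (1/2 + (-5)**2 - 2*(-5)) + d = (1/2 + 25 + 10) + d = 71/2 + d)
I(17, 16)*(-118) = (71/2 + 17)*(-118) = (105/2)*(-118) = -6195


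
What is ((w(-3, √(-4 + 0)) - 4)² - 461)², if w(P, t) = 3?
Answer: 211600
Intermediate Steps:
((w(-3, √(-4 + 0)) - 4)² - 461)² = ((3 - 4)² - 461)² = ((-1)² - 461)² = (1 - 461)² = (-460)² = 211600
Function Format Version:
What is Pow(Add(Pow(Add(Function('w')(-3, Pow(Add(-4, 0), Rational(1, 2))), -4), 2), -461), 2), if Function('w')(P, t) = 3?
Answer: 211600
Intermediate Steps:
Pow(Add(Pow(Add(Function('w')(-3, Pow(Add(-4, 0), Rational(1, 2))), -4), 2), -461), 2) = Pow(Add(Pow(Add(3, -4), 2), -461), 2) = Pow(Add(Pow(-1, 2), -461), 2) = Pow(Add(1, -461), 2) = Pow(-460, 2) = 211600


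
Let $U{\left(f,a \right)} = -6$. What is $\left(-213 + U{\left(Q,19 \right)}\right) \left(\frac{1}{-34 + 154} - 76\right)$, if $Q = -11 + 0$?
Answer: $\frac{665687}{40} \approx 16642.0$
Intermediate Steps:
$Q = -11$
$\left(-213 + U{\left(Q,19 \right)}\right) \left(\frac{1}{-34 + 154} - 76\right) = \left(-213 - 6\right) \left(\frac{1}{-34 + 154} - 76\right) = - 219 \left(\frac{1}{120} - 76\right) = \left(-219\right) \left(- \frac{9119}{120}\right) = \frac{665687}{40}$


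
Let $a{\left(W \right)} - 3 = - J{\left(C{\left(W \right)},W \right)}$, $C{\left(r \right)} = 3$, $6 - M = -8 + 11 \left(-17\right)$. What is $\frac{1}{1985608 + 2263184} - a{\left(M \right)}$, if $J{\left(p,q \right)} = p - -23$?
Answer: $\frac{97722217}{4248792} \approx 23.0$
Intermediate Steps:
$M = 201$ ($M = 6 - \left(-8 + 11 \left(-17\right)\right) = 6 - \left(-8 - 187\right) = 6 - -195 = 6 + 195 = 201$)
$J{\left(p,q \right)} = 23 + p$ ($J{\left(p,q \right)} = p + 23 = 23 + p$)
$a{\left(W \right)} = -23$ ($a{\left(W \right)} = 3 - \left(23 + 3\right) = 3 - 26 = -23$)
$\frac{1}{1985608 + 2263184} - a{\left(M \right)} = \frac{1}{1985608 + 2263184} - -23 = \frac{1}{4248792} + 23 = \frac{97722217}{4248792}$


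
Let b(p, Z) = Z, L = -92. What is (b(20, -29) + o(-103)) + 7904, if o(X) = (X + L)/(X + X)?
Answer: 1622445/206 ≈ 7875.9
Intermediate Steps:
o(X) = (-92 + X)/(2*X) (o(X) = (X - 92)/(X + X) = (-92 + X)/((2*X)) = (-92 + X)*(1/(2*X)) = (-92 + X)/(2*X))
(b(20, -29) + o(-103)) + 7904 = (-29 + (1/2)*(-92 - 103)/(-103)) + 7904 = (-29 + (1/2)*(-1/103)*(-195)) + 7904 = (-29 + 195/206) + 7904 = -5779/206 + 7904 = 1622445/206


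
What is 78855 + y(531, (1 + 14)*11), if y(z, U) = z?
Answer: 79386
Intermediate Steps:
78855 + y(531, (1 + 14)*11) = 78855 + 531 = 79386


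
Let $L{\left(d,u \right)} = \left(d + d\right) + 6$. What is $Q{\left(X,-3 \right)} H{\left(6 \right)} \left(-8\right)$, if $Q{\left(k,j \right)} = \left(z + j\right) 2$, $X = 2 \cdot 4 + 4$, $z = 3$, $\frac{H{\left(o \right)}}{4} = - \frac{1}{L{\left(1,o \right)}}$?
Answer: $0$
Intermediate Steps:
$L{\left(d,u \right)} = 6 + 2 d$ ($L{\left(d,u \right)} = 2 d + 6 = 6 + 2 d$)
$H{\left(o \right)} = - \frac{1}{2}$ ($H{\left(o \right)} = 4 \left(- \frac{1}{6 + 2 \cdot 1}\right) = 4 \left(- \frac{1}{6 + 2}\right) = 4 \left(- \frac{1}{8}\right) = - \frac{1}{2}$)
$X = 12$ ($X = 8 + 4 = 12$)
$Q{\left(k,j \right)} = 6 + 2 j$ ($Q{\left(k,j \right)} = \left(3 + j\right) 2 = 6 + 2 j$)
$Q{\left(X,-3 \right)} H{\left(6 \right)} \left(-8\right) = \left(6 + 2 \left(-3\right)\right) \left(- \frac{1}{2}\right) \left(-8\right) = \left(6 - 6\right) \left(- \frac{1}{2}\right) \left(-8\right) = 0 \left(- \frac{1}{2}\right) \left(-8\right) = 0 \left(-8\right) = 0$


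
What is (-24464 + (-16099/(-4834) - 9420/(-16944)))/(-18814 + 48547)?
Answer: -2529623449/3074936404 ≈ -0.82266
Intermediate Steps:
(-24464 + (-16099/(-4834) - 9420/(-16944)))/(-18814 + 48547) = (-24464 + (-16099*(-1/4834) - 9420*(-1/16944)))/29733 = (-24464 + (16099/4834 + 785/1412))*(1/29733) = (-24464 + 13263239/3412804)*(1/29733) = -83477573817/3412804*1/29733 = -2529623449/3074936404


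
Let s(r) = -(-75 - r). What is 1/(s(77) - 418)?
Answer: -1/266 ≈ -0.0037594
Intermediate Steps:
s(r) = 75 + r
1/(s(77) - 418) = 1/((75 + 77) - 418) = 1/(152 - 418) = 1/(-266) = -1/266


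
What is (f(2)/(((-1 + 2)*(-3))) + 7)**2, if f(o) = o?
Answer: 361/9 ≈ 40.111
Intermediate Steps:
(f(2)/(((-1 + 2)*(-3))) + 7)**2 = (2/(((-1 + 2)*(-3))) + 7)**2 = (2/((1*(-3))) + 7)**2 = (2/(-3) + 7)**2 = (2*(-1/3) + 7)**2 = (-2/3 + 7)**2 = (19/3)**2 = 361/9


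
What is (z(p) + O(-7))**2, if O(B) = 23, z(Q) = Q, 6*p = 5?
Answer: 20449/36 ≈ 568.03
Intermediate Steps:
p = 5/6 (p = (1/6)*5 = 5/6 ≈ 0.83333)
(z(p) + O(-7))**2 = (5/6 + 23)**2 = (143/6)**2 = 20449/36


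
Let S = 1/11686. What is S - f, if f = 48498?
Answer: -566747627/11686 ≈ -48498.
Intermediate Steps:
S = 1/11686 ≈ 8.5572e-5
S - f = 1/11686 - 1*48498 = 1/11686 - 48498 = -566747627/11686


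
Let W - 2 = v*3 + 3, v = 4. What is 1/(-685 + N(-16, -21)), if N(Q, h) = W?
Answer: -1/668 ≈ -0.0014970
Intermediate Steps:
W = 17 (W = 2 + (4*3 + 3) = 2 + (12 + 3) = 2 + 15 = 17)
N(Q, h) = 17
1/(-685 + N(-16, -21)) = 1/(-685 + 17) = 1/(-668) = -1/668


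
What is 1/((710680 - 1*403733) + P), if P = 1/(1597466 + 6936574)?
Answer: 8534040/2619497975881 ≈ 3.2579e-6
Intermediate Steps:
P = 1/8534040 ≈ 1.1718e-7
1/((710680 - 1*403733) + P) = 1/((710680 - 1*403733) + 1/8534040) = 1/((710680 - 403733) + 1/8534040) = 1/(306947 + 1/8534040) = 1/(2619497975881/8534040) = 8534040/2619497975881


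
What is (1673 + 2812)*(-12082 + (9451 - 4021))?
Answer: -29834220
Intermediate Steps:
(1673 + 2812)*(-12082 + (9451 - 4021)) = 4485*(-12082 + 5430) = 4485*(-6652) = -29834220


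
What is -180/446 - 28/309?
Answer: -34054/68907 ≈ -0.49420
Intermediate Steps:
-180/446 - 28/309 = -180*1/446 - 28*1/309 = -90/223 - 28/309 = -34054/68907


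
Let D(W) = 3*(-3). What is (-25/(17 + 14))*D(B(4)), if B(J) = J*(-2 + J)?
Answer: 225/31 ≈ 7.2581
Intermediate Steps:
D(W) = -9
(-25/(17 + 14))*D(B(4)) = (-25/(17 + 14))*(-9) = (-25/31)*(-9) = ((1/31)*(-25))*(-9) = -25/31*(-9) = 225/31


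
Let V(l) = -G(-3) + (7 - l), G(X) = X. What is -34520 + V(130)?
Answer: -34640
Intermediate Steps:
V(l) = 10 - l (V(l) = -1*(-3) + (7 - l) = 3 + (7 - l) = 10 - l)
-34520 + V(130) = -34520 + (10 - 1*130) = -34520 + (10 - 130) = -34520 - 120 = -34640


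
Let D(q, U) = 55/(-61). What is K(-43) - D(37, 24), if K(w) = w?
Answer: -2568/61 ≈ -42.098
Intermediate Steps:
D(q, U) = -55/61 (D(q, U) = 55*(-1/61) = -55/61)
K(-43) - D(37, 24) = -43 - 1*(-55/61) = -43 + 55/61 = -2568/61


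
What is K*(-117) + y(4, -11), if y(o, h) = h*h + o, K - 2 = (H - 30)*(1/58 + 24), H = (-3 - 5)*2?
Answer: 3745402/29 ≈ 1.2915e+5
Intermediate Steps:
H = -16 (H = -8*2 = -16)
K = -31981/29 (K = 2 + (-16 - 30)*(1/58 + 24) = 2 - 46*(1/58 + 24) = 2 - 46*1393/58 = 2 - 32039/29 = -31981/29 ≈ -1102.8)
y(o, h) = o + h² (y(o, h) = h² + o = o + h²)
K*(-117) + y(4, -11) = -31981/29*(-117) + (4 + (-11)²) = 3741777/29 + (4 + 121) = 3741777/29 + 125 = 3745402/29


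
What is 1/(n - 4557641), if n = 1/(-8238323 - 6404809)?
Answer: -14643132/66738138771613 ≈ -2.1941e-7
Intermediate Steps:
n = -1/14643132 (n = 1/(-14643132) = -1/14643132 ≈ -6.8291e-8)
1/(n - 4557641) = 1/(-1/14643132 - 4557641) = 1/(-66738138771613/14643132) = -14643132/66738138771613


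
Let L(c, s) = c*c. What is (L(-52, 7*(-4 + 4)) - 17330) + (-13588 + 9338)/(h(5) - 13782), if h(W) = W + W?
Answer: -100712511/6886 ≈ -14626.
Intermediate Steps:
h(W) = 2*W
L(c, s) = c**2
(L(-52, 7*(-4 + 4)) - 17330) + (-13588 + 9338)/(h(5) - 13782) = ((-52)**2 - 17330) + (-13588 + 9338)/(2*5 - 13782) = (2704 - 17330) - 4250/(10 - 13782) = -14626 - 4250/(-13772) = -14626 - 4250*(-1/13772) = -14626 + 2125/6886 = -100712511/6886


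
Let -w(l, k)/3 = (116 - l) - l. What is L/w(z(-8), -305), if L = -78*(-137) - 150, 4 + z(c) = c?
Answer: -878/35 ≈ -25.086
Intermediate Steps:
z(c) = -4 + c
w(l, k) = -348 + 6*l (w(l, k) = -3*((116 - l) - l) = -3*(116 - 2*l) = -348 + 6*l)
L = 10536 (L = 10686 - 150 = 10536)
L/w(z(-8), -305) = 10536/(-348 + 6*(-4 - 8)) = 10536/(-348 + 6*(-12)) = 10536/(-348 - 72) = 10536/(-420) = 10536*(-1/420) = -878/35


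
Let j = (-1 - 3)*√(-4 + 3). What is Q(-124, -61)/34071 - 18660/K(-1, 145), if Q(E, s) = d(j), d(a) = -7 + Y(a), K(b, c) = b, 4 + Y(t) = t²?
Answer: 211921611/11357 ≈ 18660.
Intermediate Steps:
Y(t) = -4 + t²
j = -4*I ≈ -4.0*I
d(a) = -11 + a² (d(a) = -7 + (-4 + a²) = -11 + a²)
Q(E, s) = -27 (Q(E, s) = -11 + (-4*I)² = -11 - 16 = -27)
Q(-124, -61)/34071 - 18660/K(-1, 145) = -27/34071 - 18660/(-1) = -27*1/34071 - 18660*(-1) = -9/11357 + 18660 = 211921611/11357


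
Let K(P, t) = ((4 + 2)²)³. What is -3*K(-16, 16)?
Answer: -139968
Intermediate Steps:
K(P, t) = 46656 (K(P, t) = (6²)³ = 36³ = 46656)
-3*K(-16, 16) = -3*46656 = -139968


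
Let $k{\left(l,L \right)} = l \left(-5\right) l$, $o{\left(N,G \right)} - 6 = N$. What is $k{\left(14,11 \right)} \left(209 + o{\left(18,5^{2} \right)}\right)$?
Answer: $-228340$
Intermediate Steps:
$o{\left(N,G \right)} = 6 + N$
$k{\left(l,L \right)} = - 5 l^{2}$ ($k{\left(l,L \right)} = - 5 l l = - 5 l^{2}$)
$k{\left(14,11 \right)} \left(209 + o{\left(18,5^{2} \right)}\right) = - 5 \cdot 14^{2} \left(209 + \left(6 + 18\right)\right) = \left(-5\right) 196 \left(209 + 24\right) = \left(-980\right) 233 = -228340$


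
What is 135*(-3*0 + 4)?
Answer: 540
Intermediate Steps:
135*(-3*0 + 4) = 135*(0 + 4) = 135*4 = 540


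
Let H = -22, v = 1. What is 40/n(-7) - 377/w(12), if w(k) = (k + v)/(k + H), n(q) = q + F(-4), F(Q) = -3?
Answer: 286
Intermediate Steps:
n(q) = -3 + q (n(q) = q - 3 = -3 + q)
w(k) = (1 + k)/(-22 + k) (w(k) = (k + 1)/(k - 22) = (1 + k)/(-22 + k))
40/n(-7) - 377/w(12) = 40/(-3 - 7) - 377*(-22 + 12)/(1 + 12) = 40/(-10) - 377/(13/(-10)) = 40*(-⅒) - 377/((-⅒*13)) = -4 - 377/(-13/10) = -4 - 377*(-10/13) = -4 + 290 = 286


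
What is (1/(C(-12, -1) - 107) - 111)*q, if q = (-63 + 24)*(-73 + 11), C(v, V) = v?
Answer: -31941780/119 ≈ -2.6842e+5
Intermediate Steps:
q = 2418 (q = -39*(-62) = 2418)
(1/(C(-12, -1) - 107) - 111)*q = (1/(-12 - 107) - 111)*2418 = (1/(-119) - 111)*2418 = (-1/119 - 111)*2418 = -13210/119*2418 = -31941780/119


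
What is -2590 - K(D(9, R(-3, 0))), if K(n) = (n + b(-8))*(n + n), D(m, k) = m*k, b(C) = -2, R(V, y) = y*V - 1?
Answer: -2788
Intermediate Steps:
R(V, y) = -1 + V*y (R(V, y) = V*y - 1 = -1 + V*y)
D(m, k) = k*m
K(n) = 2*n*(-2 + n) (K(n) = (n - 2)*(n + n) = (-2 + n)*(2*n) = 2*n*(-2 + n))
-2590 - K(D(9, R(-3, 0))) = -2590 - 2*(-1 - 3*0)*9*(-2 + (-1 - 3*0)*9) = -2590 - 2*(-1 + 0)*9*(-2 + (-1 + 0)*9) = -2590 - 2*(-1*9)*(-2 - 1*9) = -2590 - 2*(-9)*(-2 - 9) = -2590 - 2*(-9)*(-11) = -2590 - 1*198 = -2590 - 198 = -2788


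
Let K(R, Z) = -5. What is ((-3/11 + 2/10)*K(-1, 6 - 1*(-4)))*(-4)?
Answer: -16/11 ≈ -1.4545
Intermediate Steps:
((-3/11 + 2/10)*K(-1, 6 - 1*(-4)))*(-4) = ((-3/11 + 2/10)*(-5))*(-4) = ((-3*1/11 + 2*(1/10))*(-5))*(-4) = ((-3/11 + 1/5)*(-5))*(-4) = -4/55*(-5)*(-4) = (4/11)*(-4) = -16/11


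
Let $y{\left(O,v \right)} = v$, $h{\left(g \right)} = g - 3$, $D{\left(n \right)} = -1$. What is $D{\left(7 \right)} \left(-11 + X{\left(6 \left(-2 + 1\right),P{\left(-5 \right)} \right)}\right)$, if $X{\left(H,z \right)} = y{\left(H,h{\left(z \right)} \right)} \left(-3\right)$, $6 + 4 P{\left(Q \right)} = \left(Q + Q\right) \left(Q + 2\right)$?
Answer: $20$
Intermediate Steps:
$h{\left(g \right)} = -3 + g$
$P{\left(Q \right)} = - \frac{3}{2} + \frac{Q \left(2 + Q\right)}{2}$ ($P{\left(Q \right)} = - \frac{3}{2} + \frac{\left(Q + Q\right) \left(Q + 2\right)}{4} = - \frac{3}{2} + \frac{2 Q \left(2 + Q\right)}{4} = - \frac{3}{2} + \frac{Q \left(2 + Q\right)}{2}$)
$X{\left(H,z \right)} = 9 - 3 z$ ($X{\left(H,z \right)} = \left(-3 + z\right) \left(-3\right) = 9 - 3 z$)
$D{\left(7 \right)} \left(-11 + X{\left(6 \left(-2 + 1\right),P{\left(-5 \right)} \right)}\right) = - (-11 + \left(9 - 3 \left(- \frac{3}{2} - 5 + \frac{\left(-5\right)^{2}}{2}\right)\right)) = - (-11 + \left(9 - 3 \left(- \frac{3}{2} - 5 + \frac{1}{2} \cdot 25\right)\right)) = - (-11 + \left(9 - 3 \left(- \frac{3}{2} - 5 + \frac{25}{2}\right)\right)) = - (-11 + \left(9 - 18\right)) = - (-11 - 9) = \left(-1\right) \left(-20\right) = 20$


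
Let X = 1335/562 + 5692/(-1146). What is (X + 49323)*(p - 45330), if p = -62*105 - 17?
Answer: -823616411944157/322026 ≈ -2.5576e+9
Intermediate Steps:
X = -834497/322026 (X = 1335*(1/562) + 5692*(-1/1146) = 1335/562 - 2846/573 = -834497/322026 ≈ -2.5914)
p = -6527 (p = -6510 - 17 = -6527)
(X + 49323)*(p - 45330) = (-834497/322026 + 49323)*(-6527 - 45330) = (15882453901/322026)*(-51857) = -823616411944157/322026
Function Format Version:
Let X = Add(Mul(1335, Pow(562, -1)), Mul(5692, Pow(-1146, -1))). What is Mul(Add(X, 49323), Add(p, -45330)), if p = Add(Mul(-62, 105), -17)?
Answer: Rational(-823616411944157, 322026) ≈ -2.5576e+9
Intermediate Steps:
X = Rational(-834497, 322026) (X = Add(Mul(1335, Rational(1, 562)), Mul(5692, Rational(-1, 1146))) = Add(Rational(1335, 562), Rational(-2846, 573)) = Rational(-834497, 322026) ≈ -2.5914)
p = -6527 (p = Add(-6510, -17) = -6527)
Mul(Add(X, 49323), Add(p, -45330)) = Mul(Add(Rational(-834497, 322026), 49323), Add(-6527, -45330)) = Mul(Rational(15882453901, 322026), -51857) = Rational(-823616411944157, 322026)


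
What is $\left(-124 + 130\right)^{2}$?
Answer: $36$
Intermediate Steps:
$\left(-124 + 130\right)^{2} = 6^{2} = 36$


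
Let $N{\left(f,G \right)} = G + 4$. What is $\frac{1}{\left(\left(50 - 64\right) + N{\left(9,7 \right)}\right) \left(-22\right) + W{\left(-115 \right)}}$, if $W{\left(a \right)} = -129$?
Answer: $- \frac{1}{63} \approx -0.015873$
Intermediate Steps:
$N{\left(f,G \right)} = 4 + G$
$\frac{1}{\left(\left(50 - 64\right) + N{\left(9,7 \right)}\right) \left(-22\right) + W{\left(-115 \right)}} = \frac{1}{\left(\left(50 - 64\right) + \left(4 + 7\right)\right) \left(-22\right) - 129} = \frac{1}{\left(\left(50 - 64\right) + 11\right) \left(-22\right) - 129} = \frac{1}{\left(-14 + 11\right) \left(-22\right) - 129} = \frac{1}{\left(-3\right) \left(-22\right) - 129} = \frac{1}{66 - 129} = \frac{1}{-63} = - \frac{1}{63}$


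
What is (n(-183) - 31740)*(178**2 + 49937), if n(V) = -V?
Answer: -2575713897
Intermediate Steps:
(n(-183) - 31740)*(178**2 + 49937) = (-1*(-183) - 31740)*(178**2 + 49937) = (183 - 31740)*(31684 + 49937) = -31557*81621 = -2575713897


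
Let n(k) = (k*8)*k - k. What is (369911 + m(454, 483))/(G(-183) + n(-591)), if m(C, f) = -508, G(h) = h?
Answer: 369403/2794656 ≈ 0.13218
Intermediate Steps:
n(k) = -k + 8*k² (n(k) = (8*k)*k - k = 8*k² - k = -k + 8*k²)
(369911 + m(454, 483))/(G(-183) + n(-591)) = (369911 - 508)/(-183 - 591*(-1 + 8*(-591))) = 369403/(-183 - 591*(-1 - 4728)) = 369403/(-183 - 591*(-4729)) = 369403/(-183 + 2794839) = 369403/2794656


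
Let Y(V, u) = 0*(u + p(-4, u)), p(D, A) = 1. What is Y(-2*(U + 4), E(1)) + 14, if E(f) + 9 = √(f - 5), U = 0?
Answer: 14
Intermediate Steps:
E(f) = -9 + √(-5 + f) (E(f) = -9 + √(f - 5) = -9 + √(-5 + f))
Y(V, u) = 0 (Y(V, u) = 0*(u + 1) = 0*(1 + u) = 0)
Y(-2*(U + 4), E(1)) + 14 = 0 + 14 = 14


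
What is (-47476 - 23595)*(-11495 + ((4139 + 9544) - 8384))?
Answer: 440355916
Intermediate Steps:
(-47476 - 23595)*(-11495 + ((4139 + 9544) - 8384)) = -71071*(-11495 + (13683 - 8384)) = -71071*(-11495 + 5299) = -71071*(-6196) = 440355916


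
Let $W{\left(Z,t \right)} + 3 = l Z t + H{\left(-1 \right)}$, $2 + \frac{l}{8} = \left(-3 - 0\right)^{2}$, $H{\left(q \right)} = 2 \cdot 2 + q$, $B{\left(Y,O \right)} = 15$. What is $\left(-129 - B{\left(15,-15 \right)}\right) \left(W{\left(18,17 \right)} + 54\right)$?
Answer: $-2475360$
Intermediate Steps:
$H{\left(q \right)} = 4 + q$
$l = 56$ ($l = -16 + 8 \left(-3 - 0\right)^{2} = -16 + 8 \left(-3 + 0\right)^{2} = -16 + 8 \left(-3\right)^{2} = -16 + 8 \cdot 9 = -16 + 72 = 56$)
$W{\left(Z,t \right)} = 56 Z t$ ($W{\left(Z,t \right)} = -3 + \left(56 Z t + \left(4 - 1\right)\right) = -3 + \left(56 Z t + 3\right) = -3 + \left(3 + 56 Z t\right) = 56 Z t$)
$\left(-129 - B{\left(15,-15 \right)}\right) \left(W{\left(18,17 \right)} + 54\right) = \left(-129 - 15\right) \left(56 \cdot 18 \cdot 17 + 54\right) = \left(-129 - 15\right) \left(17136 + 54\right) = \left(-144\right) 17190 = -2475360$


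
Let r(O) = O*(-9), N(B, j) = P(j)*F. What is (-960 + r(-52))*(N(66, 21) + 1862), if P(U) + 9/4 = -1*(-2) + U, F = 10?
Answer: -1018194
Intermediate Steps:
P(U) = -¼ + U (P(U) = -9/4 + (-1*(-2) + U) = -9/4 + (2 + U) = -¼ + U)
N(B, j) = -5/2 + 10*j (N(B, j) = (-¼ + j)*10 = -5/2 + 10*j)
r(O) = -9*O
(-960 + r(-52))*(N(66, 21) + 1862) = (-960 - 9*(-52))*((-5/2 + 10*21) + 1862) = (-960 + 468)*((-5/2 + 210) + 1862) = -492*(415/2 + 1862) = -492*4139/2 = -1018194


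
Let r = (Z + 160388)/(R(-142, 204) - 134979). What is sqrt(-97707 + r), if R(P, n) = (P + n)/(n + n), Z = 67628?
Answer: I*sqrt(74084091087854412915)/27535685 ≈ 312.58*I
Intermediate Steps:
R(P, n) = (P + n)/(2*n) (R(P, n) = (P + n)/((2*n)) = (P + n)*(1/(2*n)) = (P + n)/(2*n))
r = -46515264/27535685 (r = (67628 + 160388)/((1/2)*(-142 + 204)/204 - 134979) = 228016/((1/2)*(1/204)*62 - 134979) = 228016/(31/204 - 134979) = 228016/(-27535685/204) = 228016*(-204/27535685) = -46515264/27535685 ≈ -1.6893)
sqrt(-97707 + r) = sqrt(-97707 - 46515264/27535685) = sqrt(-2690475689559/27535685) = I*sqrt(74084091087854412915)/27535685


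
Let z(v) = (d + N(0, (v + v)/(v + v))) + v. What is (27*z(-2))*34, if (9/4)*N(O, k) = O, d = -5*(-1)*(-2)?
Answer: -11016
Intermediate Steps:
d = -10 (d = 5*(-2) = -10)
N(O, k) = 4*O/9
z(v) = -10 + v (z(v) = (-10 + (4/9)*0) + v = (-10 + 0) + v = -10 + v)
(27*z(-2))*34 = (27*(-10 - 2))*34 = (27*(-12))*34 = -324*34 = -11016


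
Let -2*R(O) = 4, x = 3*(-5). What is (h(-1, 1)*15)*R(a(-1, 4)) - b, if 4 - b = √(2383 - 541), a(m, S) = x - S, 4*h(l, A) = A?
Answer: -23/2 + √1842 ≈ 31.419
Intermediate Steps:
h(l, A) = A/4
x = -15
a(m, S) = -15 - S
R(O) = -2 (R(O) = -½*4 = -2)
b = 4 - √1842 (b = 4 - √(2383 - 541) = 4 - √1842 ≈ -38.919)
(h(-1, 1)*15)*R(a(-1, 4)) - b = (((¼)*1)*15)*(-2) - (4 - √1842) = ((¼)*15)*(-2) + (-4 + √1842) = (15/4)*(-2) + (-4 + √1842) = -15/2 + (-4 + √1842) = -23/2 + √1842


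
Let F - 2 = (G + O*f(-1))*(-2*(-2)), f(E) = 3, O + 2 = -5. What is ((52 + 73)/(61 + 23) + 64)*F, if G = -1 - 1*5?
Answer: -291553/42 ≈ -6941.7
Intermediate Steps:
O = -7 (O = -2 - 5 = -7)
G = -6 (G = -1 - 5 = -6)
F = -106 (F = 2 + (-6 - 7*3)*(-2*(-2)) = 2 + (-6 - 21)*4 = 2 - 27*4 = 2 - 108 = -106)
((52 + 73)/(61 + 23) + 64)*F = ((52 + 73)/(61 + 23) + 64)*(-106) = (125/84 + 64)*(-106) = (5501/84)*(-106) = -291553/42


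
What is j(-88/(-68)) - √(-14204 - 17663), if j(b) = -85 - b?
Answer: -1467/17 - I*√31867 ≈ -86.294 - 178.51*I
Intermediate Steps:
j(-88/(-68)) - √(-14204 - 17663) = (-85 - (-88)/(-68)) - √(-14204 - 17663) = (-85 - (-88)*(-1)/68) - √(-31867) = (-85 - 1*22/17) - I*√31867 = (-85 - 22/17) - I*√31867 = -1467/17 - I*√31867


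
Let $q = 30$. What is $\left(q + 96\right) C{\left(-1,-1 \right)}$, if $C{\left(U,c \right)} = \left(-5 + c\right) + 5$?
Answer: $-126$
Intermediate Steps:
$C{\left(U,c \right)} = c$
$\left(q + 96\right) C{\left(-1,-1 \right)} = \left(30 + 96\right) \left(-1\right) = 126 \left(-1\right) = -126$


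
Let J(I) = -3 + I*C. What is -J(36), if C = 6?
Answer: -213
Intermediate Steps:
J(I) = -3 + 6*I (J(I) = -3 + I*6 = -3 + 6*I)
-J(36) = -(-3 + 6*36) = -(-3 + 216) = -1*213 = -213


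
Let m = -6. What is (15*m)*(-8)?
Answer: 720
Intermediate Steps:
(15*m)*(-8) = (15*(-6))*(-8) = -90*(-8) = 720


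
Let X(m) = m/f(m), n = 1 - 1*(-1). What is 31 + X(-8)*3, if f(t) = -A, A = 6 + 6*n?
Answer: 97/3 ≈ 32.333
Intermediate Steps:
n = 2 (n = 1 + 1 = 2)
A = 18 (A = 6 + 6*2 = 6 + 12 = 18)
f(t) = -18 (f(t) = -1*18 = -18)
X(m) = -m/18 (X(m) = m/(-18) = m*(-1/18) = -m/18)
31 + X(-8)*3 = 31 - 1/18*(-8)*3 = 31 + (4/9)*3 = 31 + 4/3 = 97/3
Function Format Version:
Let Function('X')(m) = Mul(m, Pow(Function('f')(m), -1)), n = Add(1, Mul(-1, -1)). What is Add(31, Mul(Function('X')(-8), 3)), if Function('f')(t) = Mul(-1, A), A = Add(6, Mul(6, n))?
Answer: Rational(97, 3) ≈ 32.333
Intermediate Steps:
n = 2 (n = Add(1, 1) = 2)
A = 18 (A = Add(6, Mul(6, 2)) = Add(6, 12) = 18)
Function('f')(t) = -18 (Function('f')(t) = Mul(-1, 18) = -18)
Function('X')(m) = Mul(Rational(-1, 18), m) (Function('X')(m) = Mul(m, Pow(-18, -1)) = Mul(m, Rational(-1, 18)) = Mul(Rational(-1, 18), m))
Add(31, Mul(Function('X')(-8), 3)) = Add(31, Mul(Mul(Rational(-1, 18), -8), 3)) = Add(31, Mul(Rational(4, 9), 3)) = Add(31, Rational(4, 3)) = Rational(97, 3)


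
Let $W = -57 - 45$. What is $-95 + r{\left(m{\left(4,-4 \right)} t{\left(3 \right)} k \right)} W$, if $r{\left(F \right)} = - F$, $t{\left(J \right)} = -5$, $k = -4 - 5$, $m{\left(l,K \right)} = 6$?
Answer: $27445$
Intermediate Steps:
$k = -9$
$W = -102$
$-95 + r{\left(m{\left(4,-4 \right)} t{\left(3 \right)} k \right)} W = -95 + - 6 \left(-5\right) \left(-9\right) \left(-102\right) = -95 + - \left(-30\right) \left(-9\right) \left(-102\right) = -95 + \left(-1\right) 270 \left(-102\right) = -95 - -27540 = -95 + 27540 = 27445$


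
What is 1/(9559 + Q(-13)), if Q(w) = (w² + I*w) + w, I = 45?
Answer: 1/9130 ≈ 0.00010953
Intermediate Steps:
Q(w) = w² + 46*w (Q(w) = (w² + 45*w) + w = w² + 46*w)
1/(9559 + Q(-13)) = 1/(9559 - 13*(46 - 13)) = 1/(9559 - 13*33) = 1/(9559 - 429) = 1/9130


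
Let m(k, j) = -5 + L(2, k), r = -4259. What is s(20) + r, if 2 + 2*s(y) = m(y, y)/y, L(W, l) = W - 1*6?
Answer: -170409/40 ≈ -4260.2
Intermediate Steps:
L(W, l) = -6 + W (L(W, l) = W - 6 = -6 + W)
m(k, j) = -9 (m(k, j) = -5 + (-6 + 2) = -5 - 4 = -9)
s(y) = -1 - 9/(2*y) (s(y) = -1 + (-9/y)/2 = -1 - 9/(2*y))
s(20) + r = (-9/2 - 1*20)/20 - 4259 = (-9/2 - 20)/20 - 4259 = (1/20)*(-49/2) - 4259 = -49/40 - 4259 = -170409/40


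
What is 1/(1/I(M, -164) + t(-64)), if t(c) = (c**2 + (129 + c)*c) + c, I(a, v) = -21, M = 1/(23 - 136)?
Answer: -21/2689 ≈ -0.0078096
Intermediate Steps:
M = -1/113 (M = 1/(-113) = -1/113 ≈ -0.0088496)
t(c) = c + c**2 + c*(129 + c) (t(c) = (c**2 + c*(129 + c)) + c = c + c**2 + c*(129 + c))
1/(1/I(M, -164) + t(-64)) = 1/(1/(-21) + 2*(-64)*(65 - 64)) = 1/(-1/21 + 2*(-64)*1) = 1/(-1/21 - 128) = 1/(-2689/21) = -21/2689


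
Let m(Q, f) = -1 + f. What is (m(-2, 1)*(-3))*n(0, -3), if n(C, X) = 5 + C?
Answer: 0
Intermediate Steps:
(m(-2, 1)*(-3))*n(0, -3) = ((-1 + 1)*(-3))*(5 + 0) = (0*(-3))*5 = 0*5 = 0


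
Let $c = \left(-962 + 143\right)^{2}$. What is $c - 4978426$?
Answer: $-4307665$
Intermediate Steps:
$c = 670761$ ($c = \left(-819\right)^{2} = 670761$)
$c - 4978426 = 670761 - 4978426 = -4307665$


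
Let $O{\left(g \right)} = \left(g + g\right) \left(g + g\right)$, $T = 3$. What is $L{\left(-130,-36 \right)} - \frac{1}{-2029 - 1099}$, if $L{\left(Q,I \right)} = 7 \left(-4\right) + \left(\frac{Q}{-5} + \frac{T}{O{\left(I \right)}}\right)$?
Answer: $- \frac{1350689}{675648} \approx -1.9991$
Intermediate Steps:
$O{\left(g \right)} = 4 g^{2}$ ($O{\left(g \right)} = 2 g 2 g = 4 g^{2}$)
$L{\left(Q,I \right)} = -28 - \frac{Q}{5} + \frac{3}{4 I^{2}}$ ($L{\left(Q,I \right)} = 7 \left(-4\right) + \left(\frac{Q}{-5} + \frac{3}{4 I^{2}}\right) = -28 + \left(Q \left(- \frac{1}{5}\right) + 3 \frac{1}{4 I^{2}}\right) = -28 - \left(- \frac{3}{4 I^{2}} + \frac{Q}{5}\right) = -28 - \frac{Q}{5} + \frac{3}{4 I^{2}}$)
$L{\left(-130,-36 \right)} - \frac{1}{-2029 - 1099} = \left(-28 - -26 + \frac{3}{4 \cdot 1296}\right) - \frac{1}{-2029 - 1099} = \left(-28 + 26 + \frac{3}{4} \cdot \frac{1}{1296}\right) - \frac{1}{-3128} = \left(-28 + 26 + \frac{1}{1728}\right) - - \frac{1}{3128} = - \frac{3455}{1728} + \frac{1}{3128} = - \frac{1350689}{675648}$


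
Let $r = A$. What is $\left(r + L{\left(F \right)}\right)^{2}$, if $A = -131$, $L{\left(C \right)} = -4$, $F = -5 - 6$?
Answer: $18225$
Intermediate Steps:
$F = -11$
$r = -131$
$\left(r + L{\left(F \right)}\right)^{2} = \left(-131 - 4\right)^{2} = \left(-135\right)^{2} = 18225$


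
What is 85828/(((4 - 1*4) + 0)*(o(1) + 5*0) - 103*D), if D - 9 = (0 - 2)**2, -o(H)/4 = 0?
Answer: -85828/1339 ≈ -64.099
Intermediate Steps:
o(H) = 0 (o(H) = -4*0 = 0)
D = 13 (D = 9 + (0 - 2)**2 = 9 + (-2)**2 = 9 + 4 = 13)
85828/(((4 - 1*4) + 0)*(o(1) + 5*0) - 103*D) = 85828/(((4 - 1*4) + 0)*(0 + 5*0) - 103*13) = 85828/(((4 - 4) + 0)*(0 + 0) - 1339) = 85828/((0 + 0)*0 - 1339) = 85828/(0*0 - 1339) = 85828/(0 - 1339) = 85828/(-1339) = 85828*(-1/1339) = -85828/1339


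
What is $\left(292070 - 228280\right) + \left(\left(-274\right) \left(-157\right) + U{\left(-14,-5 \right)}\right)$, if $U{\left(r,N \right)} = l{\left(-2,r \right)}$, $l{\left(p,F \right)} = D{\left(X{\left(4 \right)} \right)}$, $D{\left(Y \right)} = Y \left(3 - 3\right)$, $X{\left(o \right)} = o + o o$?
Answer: $106808$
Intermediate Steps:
$X{\left(o \right)} = o + o^{2}$
$D{\left(Y \right)} = 0$ ($D{\left(Y \right)} = Y 0 = 0$)
$l{\left(p,F \right)} = 0$
$U{\left(r,N \right)} = 0$
$\left(292070 - 228280\right) + \left(\left(-274\right) \left(-157\right) + U{\left(-14,-5 \right)}\right) = \left(292070 - 228280\right) + \left(\left(-274\right) \left(-157\right) + 0\right) = 63790 + \left(43018 + 0\right) = 63790 + 43018 = 106808$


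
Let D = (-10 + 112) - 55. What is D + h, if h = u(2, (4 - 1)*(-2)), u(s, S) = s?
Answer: 49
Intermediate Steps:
h = 2
D = 47 (D = 102 - 55 = 47)
D + h = 47 + 2 = 49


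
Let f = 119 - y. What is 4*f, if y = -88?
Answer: 828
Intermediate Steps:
f = 207 (f = 119 - 1*(-88) = 119 + 88 = 207)
4*f = 4*207 = 828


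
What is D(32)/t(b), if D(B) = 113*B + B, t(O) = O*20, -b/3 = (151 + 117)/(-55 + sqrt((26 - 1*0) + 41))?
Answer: 836/67 - 76*sqrt(67)/335 ≈ 10.621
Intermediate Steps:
b = -804/(-55 + sqrt(67)) (b = -3*(151 + 117)/(-55 + sqrt((26 - 1*0) + 41)) = -804/(-55 + sqrt((26 + 0) + 41)) = -804/(-55 + sqrt(26 + 41)) = -804/(-55 + sqrt(67)) ≈ 17.174)
t(O) = 20*O
D(B) = 114*B
D(32)/t(b) = (114*32)/((20*(7370/493 + 134*sqrt(67)/493))) = 3648/(147400/493 + 2680*sqrt(67)/493)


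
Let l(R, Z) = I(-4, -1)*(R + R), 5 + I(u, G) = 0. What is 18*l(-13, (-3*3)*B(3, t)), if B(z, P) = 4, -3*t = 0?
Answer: 2340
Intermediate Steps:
t = 0 (t = -⅓*0 = 0)
I(u, G) = -5 (I(u, G) = -5 + 0 = -5)
l(R, Z) = -10*R (l(R, Z) = -5*(R + R) = -10*R)
18*l(-13, (-3*3)*B(3, t)) = 18*(-10*(-13)) = 18*130 = 2340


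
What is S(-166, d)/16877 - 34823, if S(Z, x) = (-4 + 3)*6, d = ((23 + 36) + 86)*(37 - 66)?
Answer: -587707777/16877 ≈ -34823.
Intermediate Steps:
d = -4205 (d = (59 + 86)*(-29) = 145*(-29) = -4205)
S(Z, x) = -6 (S(Z, x) = -1*6 = -6)
S(-166, d)/16877 - 34823 = -6/16877 - 34823 = -587707777/16877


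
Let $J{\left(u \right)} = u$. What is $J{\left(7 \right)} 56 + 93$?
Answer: $485$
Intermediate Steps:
$J{\left(7 \right)} 56 + 93 = 7 \cdot 56 + 93 = 392 + 93 = 485$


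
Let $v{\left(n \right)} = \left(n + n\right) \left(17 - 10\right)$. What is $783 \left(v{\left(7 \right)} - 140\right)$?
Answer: $-32886$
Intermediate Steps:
$v{\left(n \right)} = 14 n$ ($v{\left(n \right)} = 2 n 7 = 14 n$)
$783 \left(v{\left(7 \right)} - 140\right) = 783 \left(14 \cdot 7 - 140\right) = 783 \left(98 - 140\right) = 783 \left(-42\right) = -32886$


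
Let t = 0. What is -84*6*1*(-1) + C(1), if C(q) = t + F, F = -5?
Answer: 499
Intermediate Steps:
C(q) = -5 (C(q) = 0 - 5 = -5)
-84*6*1*(-1) + C(1) = -84*6*1*(-1) - 5 = -504*(-1) - 5 = -84*(-6) - 5 = 504 - 5 = 499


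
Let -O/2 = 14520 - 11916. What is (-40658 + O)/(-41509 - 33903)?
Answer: 1349/2218 ≈ 0.60821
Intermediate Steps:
O = -5208 (O = -2*(14520 - 11916) = -2*2604 = -5208)
(-40658 + O)/(-41509 - 33903) = (-40658 - 5208)/(-41509 - 33903) = -45866/(-75412) = -45866*(-1/75412) = 1349/2218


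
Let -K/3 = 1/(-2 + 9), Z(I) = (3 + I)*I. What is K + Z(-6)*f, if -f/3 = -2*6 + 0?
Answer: 4533/7 ≈ 647.57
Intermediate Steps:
Z(I) = I*(3 + I)
K = -3/7 (K = -3/(-2 + 9) = -3/7 ≈ -0.42857)
f = 36 (f = -3*(-2*6 + 0) = -3*(-12 + 0) = -3*(-12) = 36)
K + Z(-6)*f = -3/7 - 6*(3 - 6)*36 = -3/7 - 6*(-3)*36 = -3/7 + 18*36 = -3/7 + 648 = 4533/7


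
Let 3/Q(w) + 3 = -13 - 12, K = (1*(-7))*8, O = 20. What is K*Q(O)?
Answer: 6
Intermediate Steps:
K = -56 (K = -7*8 = -56)
Q(w) = -3/28 (Q(w) = 3/(-3 + (-13 - 12)) = 3/(-3 - 25) = 3/(-28) = 3*(-1/28) = -3/28)
K*Q(O) = -56*(-3/28) = 6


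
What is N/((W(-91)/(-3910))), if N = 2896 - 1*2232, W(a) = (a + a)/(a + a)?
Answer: -2596240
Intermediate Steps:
W(a) = 1 (W(a) = (2*a)/((2*a)) = (2*a)*(1/(2*a)) = 1)
N = 664 (N = 2896 - 2232 = 664)
N/((W(-91)/(-3910))) = 664/((1/(-3910))) = 664/((1*(-1/3910))) = 664/(-1/3910) = 664*(-3910) = -2596240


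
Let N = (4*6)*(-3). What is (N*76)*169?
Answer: -924768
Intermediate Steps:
N = -72 (N = 24*(-3) = -72)
(N*76)*169 = -72*76*169 = -5472*169 = -924768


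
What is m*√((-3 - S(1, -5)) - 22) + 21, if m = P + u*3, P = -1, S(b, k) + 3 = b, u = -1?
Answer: 21 - 4*I*√23 ≈ 21.0 - 19.183*I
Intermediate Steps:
S(b, k) = -3 + b
m = -4 (m = -1 - 1*3 = -1 - 3 = -4)
m*√((-3 - S(1, -5)) - 22) + 21 = -4*√((-3 - (-3 + 1)) - 22) + 21 = -4*√((-3 - 1*(-2)) - 22) + 21 = -4*√((-3 + 2) - 22) + 21 = -4*√(-1 - 22) + 21 = -4*I*√23 + 21 = 21 - 4*I*√23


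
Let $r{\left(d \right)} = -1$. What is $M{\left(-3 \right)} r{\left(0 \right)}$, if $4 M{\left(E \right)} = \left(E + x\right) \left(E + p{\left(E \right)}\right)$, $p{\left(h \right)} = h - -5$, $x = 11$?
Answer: $2$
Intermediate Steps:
$p{\left(h \right)} = 5 + h$ ($p{\left(h \right)} = h + 5 = 5 + h$)
$M{\left(E \right)} = \frac{\left(5 + 2 E\right) \left(11 + E\right)}{4}$ ($M{\left(E \right)} = \frac{\left(E + 11\right) \left(E + \left(5 + E\right)\right)}{4} = \frac{\left(11 + E\right) \left(5 + 2 E\right)}{4} = \frac{\left(5 + 2 E\right) \left(11 + E\right)}{4}$)
$M{\left(-3 \right)} r{\left(0 \right)} = \left(\frac{55}{4} + \frac{\left(-3\right)^{2}}{2} + \frac{27}{4} \left(-3\right)\right) \left(-1\right) = \left(\frac{55}{4} + \frac{1}{2} \cdot 9 - \frac{81}{4}\right) \left(-1\right) = \left(\frac{55}{4} + \frac{9}{2} - \frac{81}{4}\right) \left(-1\right) = \left(-2\right) \left(-1\right) = 2$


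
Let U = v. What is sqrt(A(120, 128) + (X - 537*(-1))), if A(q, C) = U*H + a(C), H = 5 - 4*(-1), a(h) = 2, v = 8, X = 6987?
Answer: sqrt(7598) ≈ 87.167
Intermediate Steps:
U = 8
H = 9 (H = 5 + 4 = 9)
A(q, C) = 74 (A(q, C) = 8*9 + 2 = 72 + 2 = 74)
sqrt(A(120, 128) + (X - 537*(-1))) = sqrt(74 + (6987 - 537*(-1))) = sqrt(74 + (6987 + 537)) = sqrt(74 + 7524) = sqrt(7598)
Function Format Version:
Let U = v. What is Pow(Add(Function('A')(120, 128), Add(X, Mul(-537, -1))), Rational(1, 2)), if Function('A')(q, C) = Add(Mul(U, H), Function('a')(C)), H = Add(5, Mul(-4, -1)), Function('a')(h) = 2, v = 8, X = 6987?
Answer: Pow(7598, Rational(1, 2)) ≈ 87.167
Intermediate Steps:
U = 8
H = 9 (H = Add(5, 4) = 9)
Function('A')(q, C) = 74 (Function('A')(q, C) = Add(Mul(8, 9), 2) = Add(72, 2) = 74)
Pow(Add(Function('A')(120, 128), Add(X, Mul(-537, -1))), Rational(1, 2)) = Pow(Add(74, Add(6987, Mul(-537, -1))), Rational(1, 2)) = Pow(Add(74, Add(6987, 537)), Rational(1, 2)) = Pow(Add(74, 7524), Rational(1, 2)) = Pow(7598, Rational(1, 2))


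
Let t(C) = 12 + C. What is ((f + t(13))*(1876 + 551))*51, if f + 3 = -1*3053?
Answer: -375168087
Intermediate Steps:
f = -3056 (f = -3 - 1*3053 = -3 - 3053 = -3056)
((f + t(13))*(1876 + 551))*51 = ((-3056 + (12 + 13))*(1876 + 551))*51 = ((-3056 + 25)*2427)*51 = -3031*2427*51 = -7356237*51 = -375168087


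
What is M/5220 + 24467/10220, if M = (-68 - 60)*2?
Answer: 6255071/2667420 ≈ 2.3450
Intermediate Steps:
M = -256 (M = -128*2 = -256)
M/5220 + 24467/10220 = -256/5220 + 24467/10220 = -256*1/5220 + 24467*(1/10220) = -64/1305 + 24467/10220 = 6255071/2667420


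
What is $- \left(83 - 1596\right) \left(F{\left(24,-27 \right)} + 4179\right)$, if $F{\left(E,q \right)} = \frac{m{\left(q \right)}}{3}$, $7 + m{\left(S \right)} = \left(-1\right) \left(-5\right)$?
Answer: $\frac{18965455}{3} \approx 6.3218 \cdot 10^{6}$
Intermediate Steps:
$m{\left(S \right)} = -2$ ($m{\left(S \right)} = -7 - -5 = -7 + 5 = -2$)
$F{\left(E,q \right)} = - \frac{2}{3}$
$- \left(83 - 1596\right) \left(F{\left(24,-27 \right)} + 4179\right) = - \left(83 - 1596\right) \left(- \frac{2}{3} + 4179\right) = - \frac{\left(83 - 1596\right) 12535}{3} = - \frac{\left(-1513\right) 12535}{3} = \left(-1\right) \left(- \frac{18965455}{3}\right) = \frac{18965455}{3}$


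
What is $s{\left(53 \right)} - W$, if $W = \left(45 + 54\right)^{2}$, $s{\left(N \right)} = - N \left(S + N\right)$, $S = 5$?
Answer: $-12875$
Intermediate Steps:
$s{\left(N \right)} = - N \left(5 + N\right)$
$W = 9801$ ($W = 99^{2} = 9801$)
$s{\left(53 \right)} - W = \left(-1\right) 53 \left(5 + 53\right) - 9801 = \left(-1\right) 53 \cdot 58 - 9801 = -3074 - 9801 = -12875$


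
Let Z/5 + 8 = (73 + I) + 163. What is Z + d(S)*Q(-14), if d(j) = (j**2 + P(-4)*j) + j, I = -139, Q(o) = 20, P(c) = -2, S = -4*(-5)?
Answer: 8045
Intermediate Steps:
S = 20
Z = 445 (Z = -40 + 5*((73 - 139) + 163) = -40 + 5*(-66 + 163) = -40 + 5*97 = -40 + 485 = 445)
d(j) = j**2 - j (d(j) = (j**2 - 2*j) + j = j**2 - j)
Z + d(S)*Q(-14) = 445 + (20*(-1 + 20))*20 = 445 + (20*19)*20 = 445 + 380*20 = 445 + 7600 = 8045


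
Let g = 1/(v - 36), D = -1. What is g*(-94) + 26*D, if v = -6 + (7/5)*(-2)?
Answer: -2677/112 ≈ -23.902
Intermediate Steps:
v = -44/5 (v = -6 + (7*(⅕))*(-2) = -6 + (7/5)*(-2) = -6 - 14/5 = -44/5 ≈ -8.8000)
g = -5/224 (g = 1/(-44/5 - 36) = 1/(-224/5) = -5/224 ≈ -0.022321)
g*(-94) + 26*D = -5/224*(-94) + 26*(-1) = 235/112 - 26 = -2677/112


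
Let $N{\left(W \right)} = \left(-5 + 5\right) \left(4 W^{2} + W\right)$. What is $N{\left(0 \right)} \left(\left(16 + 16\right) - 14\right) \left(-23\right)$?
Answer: $0$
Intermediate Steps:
$N{\left(W \right)} = 0$ ($N{\left(W \right)} = 0 \left(W + 4 W^{2}\right) = 0$)
$N{\left(0 \right)} \left(\left(16 + 16\right) - 14\right) \left(-23\right) = 0 \left(\left(16 + 16\right) - 14\right) \left(-23\right) = 0 \left(32 - 14\right) \left(-23\right) = 0 \cdot 18 \left(-23\right) = 0 \left(-23\right) = 0$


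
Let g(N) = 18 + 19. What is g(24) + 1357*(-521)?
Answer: -706960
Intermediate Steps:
g(N) = 37
g(24) + 1357*(-521) = 37 + 1357*(-521) = 37 - 706997 = -706960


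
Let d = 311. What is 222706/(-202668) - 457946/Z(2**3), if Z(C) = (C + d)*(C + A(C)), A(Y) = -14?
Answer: 7698728387/32325546 ≈ 238.16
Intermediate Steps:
Z(C) = (-14 + C)*(311 + C) (Z(C) = (C + 311)*(C - 14) = (311 + C)*(-14 + C) = (-14 + C)*(311 + C))
222706/(-202668) - 457946/Z(2**3) = 222706/(-202668) - 457946/(-4354 + (2**3)**2 + 297*2**3) = 222706*(-1/202668) - 457946/(-4354 + 8**2 + 297*8) = -111353/101334 - 457946/(-4354 + 64 + 2376) = -111353/101334 - 457946/(-1914) = -111353/101334 - 457946*(-1/1914) = -111353/101334 + 228973/957 = 7698728387/32325546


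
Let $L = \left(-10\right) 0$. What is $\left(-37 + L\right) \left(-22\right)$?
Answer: $814$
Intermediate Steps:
$L = 0$
$\left(-37 + L\right) \left(-22\right) = \left(-37 + 0\right) \left(-22\right) = \left(-37\right) \left(-22\right) = 814$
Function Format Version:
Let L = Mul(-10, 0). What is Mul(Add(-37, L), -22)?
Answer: 814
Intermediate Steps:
L = 0
Mul(Add(-37, L), -22) = Mul(Add(-37, 0), -22) = Mul(-37, -22) = 814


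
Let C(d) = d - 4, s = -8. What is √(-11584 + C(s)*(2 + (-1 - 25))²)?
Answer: 136*I ≈ 136.0*I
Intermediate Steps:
C(d) = -4 + d
√(-11584 + C(s)*(2 + (-1 - 25))²) = √(-11584 + (-4 - 8)*(2 + (-1 - 25))²) = √(-11584 - 12*(2 - 26)²) = √(-11584 - 12*(-24)²) = √(-11584 - 12*576) = √(-11584 - 6912) = √(-18496) = 136*I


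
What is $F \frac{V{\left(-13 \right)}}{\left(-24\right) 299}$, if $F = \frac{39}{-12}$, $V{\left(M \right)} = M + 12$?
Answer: $- \frac{1}{2208} \approx -0.0004529$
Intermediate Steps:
$V{\left(M \right)} = 12 + M$
$F = - \frac{13}{4}$ ($F = 39 \left(- \frac{1}{12}\right) = - \frac{13}{4} \approx -3.25$)
$F \frac{V{\left(-13 \right)}}{\left(-24\right) 299} = - \frac{13 \frac{12 - 13}{\left(-24\right) 299}}{4} = - \frac{13 \left(- \frac{1}{-7176}\right)}{4} = - \frac{13 \left(\left(-1\right) \left(- \frac{1}{7176}\right)\right)}{4} = \left(- \frac{13}{4}\right) \frac{1}{7176} = - \frac{1}{2208}$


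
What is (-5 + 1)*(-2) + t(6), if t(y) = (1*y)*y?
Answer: 44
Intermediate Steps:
t(y) = y² (t(y) = y*y = y²)
(-5 + 1)*(-2) + t(6) = (-5 + 1)*(-2) + 6² = -4*(-2) + 36 = 8 + 36 = 44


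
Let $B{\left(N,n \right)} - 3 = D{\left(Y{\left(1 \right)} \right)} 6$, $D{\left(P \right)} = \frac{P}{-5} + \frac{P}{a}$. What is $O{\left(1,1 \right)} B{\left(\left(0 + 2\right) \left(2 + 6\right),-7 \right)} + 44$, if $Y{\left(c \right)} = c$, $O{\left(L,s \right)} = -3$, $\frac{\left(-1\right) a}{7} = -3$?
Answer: $\frac{1321}{35} \approx 37.743$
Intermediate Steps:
$a = 21$ ($a = \left(-7\right) \left(-3\right) = 21$)
$D{\left(P \right)} = - \frac{16 P}{105}$ ($D{\left(P \right)} = \frac{P}{-5} + \frac{P}{21} = P \left(- \frac{1}{5}\right) + P \frac{1}{21} = - \frac{P}{5} + \frac{P}{21} = - \frac{16 P}{105}$)
$B{\left(N,n \right)} = \frac{73}{35}$ ($B{\left(N,n \right)} = 3 + \left(- \frac{16}{105}\right) 1 \cdot 6 = 3 - \frac{32}{35} = \frac{73}{35}$)
$O{\left(1,1 \right)} B{\left(\left(0 + 2\right) \left(2 + 6\right),-7 \right)} + 44 = \left(-3\right) \frac{73}{35} + 44 = - \frac{219}{35} + 44 = \frac{1321}{35}$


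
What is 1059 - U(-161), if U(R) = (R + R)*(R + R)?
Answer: -102625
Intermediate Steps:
U(R) = 4*R**2 (U(R) = (2*R)*(2*R) = 4*R**2)
1059 - U(-161) = 1059 - 4*(-161)**2 = 1059 - 4*25921 = 1059 - 1*103684 = 1059 - 103684 = -102625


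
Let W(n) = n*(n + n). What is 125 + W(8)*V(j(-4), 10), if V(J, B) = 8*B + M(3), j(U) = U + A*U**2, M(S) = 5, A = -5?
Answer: 11005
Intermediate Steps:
W(n) = 2*n**2 (W(n) = n*(2*n) = 2*n**2)
j(U) = U - 5*U**2
V(J, B) = 5 + 8*B (V(J, B) = 8*B + 5 = 5 + 8*B)
125 + W(8)*V(j(-4), 10) = 125 + (2*8**2)*(5 + 8*10) = 125 + (2*64)*(5 + 80) = 125 + 128*85 = 125 + 10880 = 11005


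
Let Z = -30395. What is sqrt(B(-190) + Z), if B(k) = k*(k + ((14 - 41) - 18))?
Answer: sqrt(14255) ≈ 119.39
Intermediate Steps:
B(k) = k*(-45 + k) (B(k) = k*(k + (-27 - 18)) = k*(k - 45) = k*(-45 + k))
sqrt(B(-190) + Z) = sqrt(-190*(-45 - 190) - 30395) = sqrt(-190*(-235) - 30395) = sqrt(44650 - 30395) = sqrt(14255)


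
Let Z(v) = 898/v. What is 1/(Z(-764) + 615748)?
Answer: 382/235215287 ≈ 1.6240e-6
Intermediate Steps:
1/(Z(-764) + 615748) = 1/(898/(-764) + 615748) = 1/(898*(-1/764) + 615748) = 1/(-449/382 + 615748) = 1/(235215287/382) = 382/235215287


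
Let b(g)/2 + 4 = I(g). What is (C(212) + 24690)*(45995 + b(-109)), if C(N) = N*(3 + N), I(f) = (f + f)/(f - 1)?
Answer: 35549635162/11 ≈ 3.2318e+9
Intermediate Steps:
I(f) = 2*f/(-1 + f) (I(f) = (2*f)/(-1 + f) = 2*f/(-1 + f))
b(g) = -8 + 4*g/(-1 + g) (b(g) = -8 + 2*(2*g/(-1 + g)) = -8 + 4*g/(-1 + g))
(C(212) + 24690)*(45995 + b(-109)) = (212*(3 + 212) + 24690)*(45995 + 4*(2 - 1*(-109))/(-1 - 109)) = (212*215 + 24690)*(45995 + 4*(2 + 109)/(-110)) = (45580 + 24690)*(45995 + 4*(-1/110)*111) = 70270*(45995 - 222/55) = 70270*(2529503/55) = 35549635162/11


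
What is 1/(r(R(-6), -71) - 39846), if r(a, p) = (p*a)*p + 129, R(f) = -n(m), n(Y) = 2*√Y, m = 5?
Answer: -39717/1069206469 + 10082*√5/1069206469 ≈ -1.6061e-5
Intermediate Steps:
R(f) = -2*√5
r(a, p) = 129 + a*p² (r(a, p) = (a*p)*p + 129 = a*p² + 129 = 129 + a*p²)
1/(r(R(-6), -71) - 39846) = 1/((129 - 2*√5*(-71)²) - 39846) = 1/((129 - 2*√5*5041) - 39846) = 1/((129 - 10082*√5) - 39846) = 1/(-39717 - 10082*√5)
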